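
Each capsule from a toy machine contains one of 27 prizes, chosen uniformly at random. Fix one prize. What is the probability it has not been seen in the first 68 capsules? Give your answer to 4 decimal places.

Each capsule misses the fixed prize with probability (27-1)/27 = 26/27, independently.
P(still missing after 68) = (26/27)^68 = 0.07682.

0.0768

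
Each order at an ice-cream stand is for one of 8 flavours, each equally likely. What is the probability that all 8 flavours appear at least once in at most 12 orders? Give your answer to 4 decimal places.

Let A_i be the event that flavour i is missing after 12 orders. By inclusion–exclusion on the A_i,
P(all seen) = Σ_{j=0}^{8} (-1)^j C(8,j)((8-j)/8)^12
= 1.00000 - 1.61134 + 0.88694 - 0.19895 + 0.01709 - 0.00043 + 0.00000 - 0.00000 + 0.00000
= 0.09331.

0.0933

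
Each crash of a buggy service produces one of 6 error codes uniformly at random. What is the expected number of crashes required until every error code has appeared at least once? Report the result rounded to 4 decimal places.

After k distinct error codes have appeared, the next crash gives a new one with probability (6-k)/6, so the expected wait for the (k+1)-th is 6/(6-k).
E[T] = 6/6 + 6/5 + 6/4 + 6/3 + 6/2 + 6/1 = 6·H_{6}.
H_{6} = 2.45000, so E[T] = 14.70000.

14.7000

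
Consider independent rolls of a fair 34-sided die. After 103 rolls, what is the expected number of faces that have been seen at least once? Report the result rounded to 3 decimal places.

32.429

For each face, P(seen in 103 rolls) = 1 - (33/34)^103 = 0.9538.
By linearity of expectation, E[distinct seen] = 34·(1 - (33/34)^103) = 32.4293.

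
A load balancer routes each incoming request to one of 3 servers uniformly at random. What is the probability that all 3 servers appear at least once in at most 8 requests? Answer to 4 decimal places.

Let A_i be the event that server i is missing after 8 requests. By inclusion–exclusion on the A_i,
P(all seen) = Σ_{j=0}^{3} (-1)^j C(3,j)((3-j)/3)^8
= 1.00000 - 0.11706 + 0.00046 - 0.00000
= 0.88340.

0.8834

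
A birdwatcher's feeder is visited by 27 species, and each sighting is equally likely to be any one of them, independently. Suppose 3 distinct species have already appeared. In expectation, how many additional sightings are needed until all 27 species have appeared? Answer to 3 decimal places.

From k distinct to k+1 distinct takes on average 27/(27-k) sightings.
Sum over k = 3,...,26: E = 27/24 + 27/23 + 27/22 + ... + 27/2 + 27/1 = 101.9509.

101.951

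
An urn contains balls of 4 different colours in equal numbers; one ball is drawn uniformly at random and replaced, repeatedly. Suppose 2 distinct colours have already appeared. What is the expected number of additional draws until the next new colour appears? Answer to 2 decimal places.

Each draw yields a new colour with probability (4-2)/4 = 2/4, so the wait is geometric with mean 4/2.
E = 4/2 = 2.000.

2.00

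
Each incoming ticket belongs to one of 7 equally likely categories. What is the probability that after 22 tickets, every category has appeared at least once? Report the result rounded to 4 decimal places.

By inclusion–exclusion over which categories are missing,
P(all seen) = Σ_{j=0}^{7} (-1)^j C(7,j)((7-j)/7)^22
= 1.00000 - 0.23565 + 0.01281 - 0.00016 + 0.00000 - 0.00000 + 0.00000 - 0.00000
= 0.77700.

0.7770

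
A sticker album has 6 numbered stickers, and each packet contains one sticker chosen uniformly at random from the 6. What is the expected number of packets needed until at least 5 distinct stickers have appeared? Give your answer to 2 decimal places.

8.70

Going from k to k+1 distinct takes a geometric number of packets with mean 6/(6-k).
Sum over k = 0,...,4: E = 6/6 + 6/5 + 6/4 + 6/3 + 6/2 = 8.700.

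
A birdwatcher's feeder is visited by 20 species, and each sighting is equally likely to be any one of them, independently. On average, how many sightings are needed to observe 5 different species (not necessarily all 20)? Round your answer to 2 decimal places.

5.59

With k distinct species already seen, the next new one arrives after an expected 20/(20-k) sightings.
Sum over k = 0,...,4: E = 20/20 + 20/19 + 20/18 + 20/17 + 20/16 = 5.590.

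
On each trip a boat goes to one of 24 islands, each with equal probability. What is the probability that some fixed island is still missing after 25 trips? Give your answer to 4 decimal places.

Each trip misses the fixed island with probability (24-1)/24 = 23/24, independently.
P(still missing after 25) = (23/24)^25 = 0.34508.

0.3451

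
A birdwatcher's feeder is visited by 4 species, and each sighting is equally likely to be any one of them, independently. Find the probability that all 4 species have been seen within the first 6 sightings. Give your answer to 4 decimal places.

Let A_i be the event that species i is missing after 6 sightings. By inclusion–exclusion on the A_i,
P(all seen) = Σ_{j=0}^{4} (-1)^j C(4,j)((4-j)/4)^6
= 1.00000 - 0.71191 + 0.09375 - 0.00098 + 0.00000
= 0.38086.

0.3809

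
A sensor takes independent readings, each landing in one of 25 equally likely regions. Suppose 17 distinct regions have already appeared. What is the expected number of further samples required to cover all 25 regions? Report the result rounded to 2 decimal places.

67.95

The wait to go from k to k+1 distinct regions is geometric with mean 25/(25-k).
Sum over k = 17,...,24: E = 25/8 + 25/7 + 25/6 + ... + 25/2 + 25/1 = 67.946.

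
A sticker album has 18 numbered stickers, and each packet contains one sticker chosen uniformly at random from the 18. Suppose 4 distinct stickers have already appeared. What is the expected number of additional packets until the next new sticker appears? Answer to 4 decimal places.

1.2857

Each packet yields a new sticker with probability (18-4)/18 = 14/18, so the wait is geometric with mean 18/14.
E = 18/14 = 1.28571.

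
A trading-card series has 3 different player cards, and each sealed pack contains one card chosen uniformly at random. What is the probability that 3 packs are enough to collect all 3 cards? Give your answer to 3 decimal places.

0.222

Let A_i be the event that card i is missing after 3 packs. By inclusion–exclusion on the A_i,
P(all seen) = Σ_{j=0}^{3} (-1)^j C(3,j)((3-j)/3)^3
= 1.0000 - 0.8889 + 0.1111 - 0.0000
= 0.2222.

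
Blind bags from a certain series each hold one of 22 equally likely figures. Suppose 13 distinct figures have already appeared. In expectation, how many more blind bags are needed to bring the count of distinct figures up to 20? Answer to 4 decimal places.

From k distinct to k+1 distinct takes on average 22/(22-k) blind bags.
Sum over k = 13,...,19: E = 22/9 + 22/8 + 22/7 + ... + 22/4 + 22/3 = 29.23730.

29.2373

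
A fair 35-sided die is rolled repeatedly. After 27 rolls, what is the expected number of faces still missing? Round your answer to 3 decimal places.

For each face, P(unseen after 27) = (34/35)^27 = 0.4572.
By linearity of expectation, E[unseen] = 35·(34/35)^27 = 16.0015.

16.002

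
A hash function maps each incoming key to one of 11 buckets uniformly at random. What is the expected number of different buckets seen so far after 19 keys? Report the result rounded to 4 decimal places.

For each bucket, P(seen in 19 keys) = 1 - (10/11)^19 = 0.83649.
By linearity of expectation, E[distinct seen] = 11·(1 - (10/11)^19) = 9.20141.

9.2014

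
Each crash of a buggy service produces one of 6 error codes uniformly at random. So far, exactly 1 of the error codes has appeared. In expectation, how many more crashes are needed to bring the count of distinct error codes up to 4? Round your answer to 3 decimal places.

4.700

With k distinct error codes already seen, the next new one takes an expected 6/(6-k) crashes.
Sum over k = 1,...,3: E = 6/5 + 6/4 + 6/3 = 4.7000.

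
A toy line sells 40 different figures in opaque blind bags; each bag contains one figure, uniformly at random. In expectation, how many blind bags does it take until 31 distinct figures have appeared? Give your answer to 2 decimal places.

57.98

With k distinct figures already seen, the next new one arrives after an expected 40/(40-k) blind bags.
Sum over k = 0,...,30: E = 40/40 + 40/39 + 40/38 + ... + 40/11 + 40/10 = 57.983.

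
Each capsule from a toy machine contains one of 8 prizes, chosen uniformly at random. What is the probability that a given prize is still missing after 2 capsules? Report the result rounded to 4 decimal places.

On each capsule the fixed prize fails to appear with probability 7/8.
P(still missing after 2) = (7/8)^2 = 0.76563.

0.7656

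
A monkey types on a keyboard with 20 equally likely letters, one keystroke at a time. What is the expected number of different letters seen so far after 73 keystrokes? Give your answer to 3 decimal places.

For each letter, P(seen in 73 keystrokes) = 1 - (19/20)^73 = 0.9764.
By linearity of expectation, E[distinct seen] = 20·(1 - (19/20)^73) = 19.5270.

19.527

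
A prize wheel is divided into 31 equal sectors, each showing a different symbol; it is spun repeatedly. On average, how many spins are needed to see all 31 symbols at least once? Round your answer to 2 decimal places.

124.84

Split into phases: going from k distinct to k+1 distinct takes on average 31/(31-k) spins.
E[T] = 31/31 + 31/30 + 31/29 + ... + 31/2 + 31/1 = 31·H_{31}.
H_{31} = 4.027, so E[T] = 124.845.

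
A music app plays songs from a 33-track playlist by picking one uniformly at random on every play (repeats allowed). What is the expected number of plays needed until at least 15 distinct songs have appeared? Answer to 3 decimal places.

With k distinct songs already seen, the next new one arrives after an expected 33/(33-k) plays.
Sum over k = 0,...,14: E = 33/33 + 33/32 + 33/31 + ... + 33/20 + 33/19 = 19.5918.

19.592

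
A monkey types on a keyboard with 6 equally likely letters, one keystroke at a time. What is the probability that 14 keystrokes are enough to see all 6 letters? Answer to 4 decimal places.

By inclusion–exclusion over which letters are missing,
P(all seen) = Σ_{j=0}^{6} (-1)^j C(6,j)((6-j)/6)^14
= 1.00000 - 0.46732 + 0.05138 - 0.00122 + 0.00000 - 0.00000 + 0.00000
= 0.58285.

0.5828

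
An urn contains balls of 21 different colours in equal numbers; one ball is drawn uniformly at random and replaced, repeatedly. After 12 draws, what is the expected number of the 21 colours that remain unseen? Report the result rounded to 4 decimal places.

11.6936

For each colour, P(unseen after 12) = (20/21)^12 = 0.55684.
By linearity of expectation, E[unseen] = 21·(20/21)^12 = 11.69359.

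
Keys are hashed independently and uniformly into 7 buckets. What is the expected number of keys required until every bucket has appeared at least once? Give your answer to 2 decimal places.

18.15

After k distinct buckets have appeared, the next key gives a new one with probability (7-k)/7, so the expected wait for the (k+1)-th is 7/(7-k).
E[T] = 7/7 + 7/6 + 7/5 + ... + 7/2 + 7/1 = 7·H_{7}.
H_{7} = 2.593, so E[T] = 18.150.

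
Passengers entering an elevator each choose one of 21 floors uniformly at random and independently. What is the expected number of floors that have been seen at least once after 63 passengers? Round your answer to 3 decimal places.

20.029

For each floor, P(seen in 63 passengers) = 1 - (20/21)^63 = 0.9538.
By linearity of expectation, E[distinct seen] = 21·(1 - (20/21)^63) = 20.0288.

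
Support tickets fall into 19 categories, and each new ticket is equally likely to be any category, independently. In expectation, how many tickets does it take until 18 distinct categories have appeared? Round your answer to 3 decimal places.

With k distinct categories already seen, the next new one arrives after an expected 19/(19-k) tickets.
Sum over k = 0,...,17: E = 19/19 + 19/18 + 19/17 + ... + 19/3 + 19/2 = 48.4071.

48.407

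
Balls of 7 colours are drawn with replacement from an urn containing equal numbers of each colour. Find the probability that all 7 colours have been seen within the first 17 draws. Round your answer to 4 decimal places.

0.5570

Let A_i be the event that colour i is missing after 17 draws. By inclusion–exclusion on the A_i,
P(all seen) = Σ_{j=0}^{7} (-1)^j C(7,j)((7-j)/7)^17
= 1.00000 - 0.50933 + 0.06887 - 0.00258 + 0.00002 - 0.00000 + 0.00000 - 0.00000
= 0.55697.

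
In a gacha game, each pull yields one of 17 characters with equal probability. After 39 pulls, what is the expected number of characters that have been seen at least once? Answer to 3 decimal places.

For each character, P(seen in 39 pulls) = 1 - (16/17)^39 = 0.9060.
By linearity of expectation, E[distinct seen] = 17·(1 - (16/17)^39) = 15.4018.

15.402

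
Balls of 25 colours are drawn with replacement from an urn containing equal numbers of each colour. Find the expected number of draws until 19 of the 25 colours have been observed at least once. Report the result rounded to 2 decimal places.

Going from k to k+1 distinct takes a geometric number of draws with mean 25/(25-k).
Sum over k = 0,...,18: E = 25/25 + 25/24 + 25/23 + ... + 25/8 + 25/7 = 34.149.

34.15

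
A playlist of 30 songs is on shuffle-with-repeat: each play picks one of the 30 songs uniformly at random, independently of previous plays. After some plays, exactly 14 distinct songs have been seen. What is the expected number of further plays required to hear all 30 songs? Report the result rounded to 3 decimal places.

With k distinct songs already seen, the next new one takes an expected 30/(30-k) plays.
Sum over k = 14,...,29: E = 30/16 + 30/15 + 30/14 + ... + 30/2 + 30/1 = 101.4219.

101.422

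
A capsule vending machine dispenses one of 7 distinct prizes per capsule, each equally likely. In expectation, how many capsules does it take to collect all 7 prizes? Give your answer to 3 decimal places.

18.150

After k distinct prizes have appeared, the next capsule gives a new one with probability (7-k)/7, so the expected wait for the (k+1)-th is 7/(7-k).
E[T] = 7/7 + 7/6 + 7/5 + ... + 7/2 + 7/1 = 7·H_{7}.
H_{7} = 2.5929, so E[T] = 18.1500.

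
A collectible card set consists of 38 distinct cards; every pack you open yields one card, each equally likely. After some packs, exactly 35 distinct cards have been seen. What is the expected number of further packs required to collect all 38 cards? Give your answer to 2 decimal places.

The wait to go from k to k+1 distinct cards is geometric with mean 38/(38-k).
Sum over k = 35,...,37: E = 38/3 + 38/2 + 38/1 = 69.667.

69.67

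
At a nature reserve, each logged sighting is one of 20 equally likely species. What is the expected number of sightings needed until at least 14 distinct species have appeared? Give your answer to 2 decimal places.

Going from k to k+1 distinct takes a geometric number of sightings with mean 20/(20-k).
Sum over k = 0,...,13: E = 20/20 + 20/19 + 20/18 + ... + 20/8 + 20/7 = 22.955.

22.95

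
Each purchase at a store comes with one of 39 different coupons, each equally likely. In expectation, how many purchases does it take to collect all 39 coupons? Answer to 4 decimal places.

165.8882

Split into phases: going from k distinct to k+1 distinct takes on average 39/(39-k) purchases.
E[T] = 39/39 + 39/38 + 39/37 + ... + 39/2 + 39/1 = 39·H_{39}.
H_{39} = 4.25354, so E[T] = 165.88818.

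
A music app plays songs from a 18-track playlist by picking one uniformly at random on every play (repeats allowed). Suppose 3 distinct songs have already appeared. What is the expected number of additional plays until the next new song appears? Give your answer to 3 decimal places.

1.200

The number of plays until the next new song is geometric with success probability 15/18, so its mean is 18/15.
E = 18/15 = 1.2000.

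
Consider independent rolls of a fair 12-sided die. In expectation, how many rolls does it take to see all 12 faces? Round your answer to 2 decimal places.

After k distinct faces have appeared, the next roll gives a new one with probability (12-k)/12, so the expected wait for the (k+1)-th is 12/(12-k).
E[T] = 12/12 + 12/11 + 12/10 + ... + 12/2 + 12/1 = 12·H_{12}.
H_{12} = 3.103, so E[T] = 37.239.

37.24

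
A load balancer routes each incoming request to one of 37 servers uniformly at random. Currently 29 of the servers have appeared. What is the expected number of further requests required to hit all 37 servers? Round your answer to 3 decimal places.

100.561

With k distinct servers already seen, the next new one takes an expected 37/(37-k) requests.
Sum over k = 29,...,36: E = 37/8 + 37/7 + 37/6 + ... + 37/2 + 37/1 = 100.5607.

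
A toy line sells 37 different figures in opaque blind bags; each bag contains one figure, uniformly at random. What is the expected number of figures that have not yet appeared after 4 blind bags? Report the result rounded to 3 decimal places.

33.159

For each figure, P(unseen after 4) = (36/37)^4 = 0.8962.
By linearity of expectation, E[unseen] = 37·(36/37)^4 = 33.1593.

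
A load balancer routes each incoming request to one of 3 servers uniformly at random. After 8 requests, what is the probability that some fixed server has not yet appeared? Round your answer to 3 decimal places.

On each request the fixed server fails to appear with probability 2/3.
P(still missing after 8) = (2/3)^8 = 0.0390.

0.039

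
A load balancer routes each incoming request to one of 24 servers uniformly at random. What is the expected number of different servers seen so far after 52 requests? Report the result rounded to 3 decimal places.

For each server, P(seen in 52 requests) = 1 - (23/24)^52 = 0.8906.
By linearity of expectation, E[distinct seen] = 24·(1 - (23/24)^52) = 21.3753.

21.375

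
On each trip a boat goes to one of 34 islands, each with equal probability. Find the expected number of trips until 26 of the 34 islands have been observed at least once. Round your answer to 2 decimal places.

Going from k to k+1 distinct takes a geometric number of trips with mean 34/(34-k).
Sum over k = 0,...,25: E = 34/34 + 34/33 + 34/32 + ... + 34/10 + 34/9 = 47.612.

47.61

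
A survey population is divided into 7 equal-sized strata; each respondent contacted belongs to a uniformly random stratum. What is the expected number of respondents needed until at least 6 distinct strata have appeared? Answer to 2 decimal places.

Going from k to k+1 distinct takes a geometric number of respondents with mean 7/(7-k).
Sum over k = 0,...,5: E = 7/7 + 7/6 + 7/5 + 7/4 + 7/3 + 7/2 = 11.150.

11.15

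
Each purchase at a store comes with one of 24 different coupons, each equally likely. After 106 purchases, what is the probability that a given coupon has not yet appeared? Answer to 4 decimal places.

0.0110

On each purchase the fixed coupon fails to appear with probability 23/24.
P(still missing after 106) = (23/24)^106 = 0.01098.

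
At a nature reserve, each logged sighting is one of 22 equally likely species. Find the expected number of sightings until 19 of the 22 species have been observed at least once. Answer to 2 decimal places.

Going from k to k+1 distinct takes a geometric number of sightings with mean 22/(22-k).
Sum over k = 0,...,18: E = 22/22 + 22/21 + 22/20 + ... + 22/5 + 22/4 = 40.865.

40.86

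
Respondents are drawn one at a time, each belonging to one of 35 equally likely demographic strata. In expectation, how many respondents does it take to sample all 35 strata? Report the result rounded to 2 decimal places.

The wait to go from k to k+1 distinct strata is geometric with mean 35/(35-k).
E[T] = 35/35 + 35/34 + 35/33 + ... + 35/2 + 35/1 = 35·H_{35}.
H_{35} = 4.147, so E[T] = 145.137.

145.14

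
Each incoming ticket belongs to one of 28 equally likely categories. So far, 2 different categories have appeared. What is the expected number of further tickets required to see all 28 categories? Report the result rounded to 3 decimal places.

With k distinct categories already seen, the next new one takes an expected 28/(28-k) tickets.
Sum over k = 2,...,27: E = 28/26 + 28/25 + 28/24 + ... + 28/2 + 28/1 = 107.9238.

107.924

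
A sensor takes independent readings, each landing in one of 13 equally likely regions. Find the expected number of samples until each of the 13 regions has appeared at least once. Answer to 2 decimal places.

After k distinct regions have appeared, the next sample gives a new one with probability (13-k)/13, so the expected wait for the (k+1)-th is 13/(13-k).
E[T] = 13/13 + 13/12 + 13/11 + ... + 13/2 + 13/1 = 13·H_{13}.
H_{13} = 3.180, so E[T] = 41.342.

41.34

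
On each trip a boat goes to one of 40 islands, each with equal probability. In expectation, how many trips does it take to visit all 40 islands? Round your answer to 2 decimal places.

The wait to go from k to k+1 distinct islands is geometric with mean 40/(40-k).
E[T] = 40/40 + 40/39 + 40/38 + ... + 40/2 + 40/1 = 40·H_{40}.
H_{40} = 4.279, so E[T] = 171.142.

171.14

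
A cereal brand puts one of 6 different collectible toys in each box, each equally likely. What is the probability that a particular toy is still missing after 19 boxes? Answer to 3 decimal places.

0.031

Each box misses the fixed toy with probability (6-1)/6 = 5/6, independently.
P(still missing after 19) = (5/6)^19 = 0.0313.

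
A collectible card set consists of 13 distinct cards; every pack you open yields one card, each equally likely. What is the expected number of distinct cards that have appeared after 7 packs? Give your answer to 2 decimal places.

5.58

For each card, P(seen in 7 packs) = 1 - (12/13)^7 = 0.429.
By linearity of expectation, E[distinct seen] = 13·(1 - (12/13)^7) = 5.577.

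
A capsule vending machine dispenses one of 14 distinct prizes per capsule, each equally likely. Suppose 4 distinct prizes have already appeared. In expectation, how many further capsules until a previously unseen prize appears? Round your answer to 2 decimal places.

1.40

The number of capsules until the next new prize is geometric with success probability 10/14, so its mean is 14/10.
E = 14/10 = 1.400.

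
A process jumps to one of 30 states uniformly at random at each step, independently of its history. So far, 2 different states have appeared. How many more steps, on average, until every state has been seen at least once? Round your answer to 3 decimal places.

117.815

The wait to go from k to k+1 distinct states is geometric with mean 30/(30-k).
Sum over k = 2,...,29: E = 30/28 + 30/27 + 30/26 + ... + 30/2 + 30/1 = 117.8151.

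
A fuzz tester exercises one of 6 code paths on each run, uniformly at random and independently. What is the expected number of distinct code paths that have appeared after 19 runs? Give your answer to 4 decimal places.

5.8122

For each code path, P(seen in 19 runs) = 1 - (5/6)^19 = 0.96870.
By linearity of expectation, E[distinct seen] = 6·(1 - (5/6)^19) = 5.81219.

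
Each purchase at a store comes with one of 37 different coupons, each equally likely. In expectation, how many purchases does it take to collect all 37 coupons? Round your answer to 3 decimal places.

155.459

Split into phases: going from k distinct to k+1 distinct takes on average 37/(37-k) purchases.
E[T] = 37/37 + 37/36 + 37/35 + ... + 37/2 + 37/1 = 37·H_{37}.
H_{37} = 4.2016, so E[T] = 155.4587.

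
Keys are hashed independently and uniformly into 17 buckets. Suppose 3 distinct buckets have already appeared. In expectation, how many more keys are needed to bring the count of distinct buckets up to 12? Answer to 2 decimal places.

From k distinct to k+1 distinct takes on average 17/(17-k) keys.
Sum over k = 3,...,11: E = 17/14 + 17/13 + 17/12 + ... + 17/7 + 17/6 = 16.460.

16.46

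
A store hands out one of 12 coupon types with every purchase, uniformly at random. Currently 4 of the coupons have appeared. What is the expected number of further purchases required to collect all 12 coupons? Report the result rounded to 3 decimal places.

32.614

With k distinct coupons already seen, the next new one takes an expected 12/(12-k) purchases.
Sum over k = 4,...,11: E = 12/8 + 12/7 + 12/6 + ... + 12/2 + 12/1 = 32.6143.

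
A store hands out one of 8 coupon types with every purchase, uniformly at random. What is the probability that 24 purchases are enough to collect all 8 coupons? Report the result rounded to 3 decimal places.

By inclusion–exclusion over which coupons are missing,
P(all seen) = Σ_{j=0}^{8} (-1)^j C(8,j)((8-j)/8)^24
= 1.0000 - 0.3246 + 0.0281 - 0.0007 + 0.0000 - 0.0000 + 0.0000 - 0.0000 + 0.0000
= 0.7028.

0.703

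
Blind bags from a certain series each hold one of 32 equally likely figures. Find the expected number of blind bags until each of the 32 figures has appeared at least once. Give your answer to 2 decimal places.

The wait to go from k to k+1 distinct figures is geometric with mean 32/(32-k).
E[T] = 32/32 + 32/31 + 32/30 + ... + 32/2 + 32/1 = 32·H_{32}.
H_{32} = 4.058, so E[T] = 129.872.

129.87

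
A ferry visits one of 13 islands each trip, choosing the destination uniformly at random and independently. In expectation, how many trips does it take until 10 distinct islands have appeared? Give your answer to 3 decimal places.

17.508

Going from k to k+1 distinct takes a geometric number of trips with mean 13/(13-k).
Sum over k = 0,...,9: E = 13/13 + 13/12 + 13/11 + ... + 13/5 + 13/4 = 17.5084.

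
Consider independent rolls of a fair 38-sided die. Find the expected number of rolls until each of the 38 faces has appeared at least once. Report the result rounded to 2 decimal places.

160.66

Split into phases: going from k distinct to k+1 distinct takes on average 38/(38-k) rolls.
E[T] = 38/38 + 38/37 + 38/36 + ... + 38/2 + 38/1 = 38·H_{38}.
H_{38} = 4.228, so E[T] = 160.660.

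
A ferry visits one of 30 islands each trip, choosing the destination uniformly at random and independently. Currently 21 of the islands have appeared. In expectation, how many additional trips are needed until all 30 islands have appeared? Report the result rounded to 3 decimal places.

84.869

The wait to go from k to k+1 distinct islands is geometric with mean 30/(30-k).
Sum over k = 21,...,29: E = 30/9 + 30/8 + 30/7 + ... + 30/2 + 30/1 = 84.8690.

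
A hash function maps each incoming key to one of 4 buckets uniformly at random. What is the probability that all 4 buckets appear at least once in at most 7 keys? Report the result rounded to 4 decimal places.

Let A_i be the event that bucket i is missing after 7 keys. By inclusion–exclusion on the A_i,
P(all seen) = Σ_{j=0}^{4} (-1)^j C(4,j)((4-j)/4)^7
= 1.00000 - 0.53394 + 0.04688 - 0.00024 + 0.00000
= 0.51270.

0.5127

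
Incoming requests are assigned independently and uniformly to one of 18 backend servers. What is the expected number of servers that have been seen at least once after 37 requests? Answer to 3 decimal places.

For each server, P(seen in 37 requests) = 1 - (17/18)^37 = 0.8793.
By linearity of expectation, E[distinct seen] = 18·(1 - (17/18)^37) = 15.8283.

15.828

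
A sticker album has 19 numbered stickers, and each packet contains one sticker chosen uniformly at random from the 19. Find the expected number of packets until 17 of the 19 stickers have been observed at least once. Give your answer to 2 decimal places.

With k distinct stickers already seen, the next new one arrives after an expected 19/(19-k) packets.
Sum over k = 0,...,16: E = 19/19 + 19/18 + 19/17 + ... + 19/4 + 19/3 = 38.907.

38.91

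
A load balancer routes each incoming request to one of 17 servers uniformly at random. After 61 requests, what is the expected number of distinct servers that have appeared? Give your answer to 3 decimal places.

For each server, P(seen in 61 requests) = 1 - (16/17)^61 = 0.9752.
By linearity of expectation, E[distinct seen] = 17·(1 - (16/17)^61) = 16.5789.

16.579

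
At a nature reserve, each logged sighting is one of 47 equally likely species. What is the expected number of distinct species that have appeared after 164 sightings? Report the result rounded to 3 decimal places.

45.619

For each species, P(seen in 164 sightings) = 1 - (46/47)^164 = 0.9706.
By linearity of expectation, E[distinct seen] = 47·(1 - (46/47)^164) = 45.6186.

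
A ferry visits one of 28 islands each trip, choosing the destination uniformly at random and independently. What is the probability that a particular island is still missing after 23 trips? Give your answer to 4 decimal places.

On each trip the fixed island fails to appear with probability 27/28.
P(still missing after 23) = (27/28)^23 = 0.43324.

0.4332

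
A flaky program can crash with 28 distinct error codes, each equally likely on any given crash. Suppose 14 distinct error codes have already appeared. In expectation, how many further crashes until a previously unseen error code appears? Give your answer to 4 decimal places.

The number of crashes until the next new error code is geometric with success probability 14/28, so its mean is 28/14.
E = 28/14 = 2.00000.

2.0000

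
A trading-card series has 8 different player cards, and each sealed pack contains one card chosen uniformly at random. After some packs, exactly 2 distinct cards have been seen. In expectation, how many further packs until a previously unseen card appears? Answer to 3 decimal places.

The number of packs until the next new card is geometric with success probability 6/8, so its mean is 8/6.
E = 8/6 = 1.3333.

1.333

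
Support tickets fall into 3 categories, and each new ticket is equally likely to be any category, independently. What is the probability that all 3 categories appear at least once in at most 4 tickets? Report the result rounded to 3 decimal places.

Let A_i be the event that category i is missing after 4 tickets. By inclusion–exclusion on the A_i,
P(all seen) = Σ_{j=0}^{3} (-1)^j C(3,j)((3-j)/3)^4
= 1.0000 - 0.5926 + 0.0370 - 0.0000
= 0.4444.

0.444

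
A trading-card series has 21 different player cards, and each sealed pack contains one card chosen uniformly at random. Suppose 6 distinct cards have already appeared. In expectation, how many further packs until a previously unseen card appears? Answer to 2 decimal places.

1.40

The number of packs until the next new card is geometric with success probability 15/21, so its mean is 21/15.
E = 21/15 = 1.400.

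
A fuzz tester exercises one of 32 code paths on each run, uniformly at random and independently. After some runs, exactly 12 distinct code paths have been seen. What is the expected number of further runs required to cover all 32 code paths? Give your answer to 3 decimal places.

With k distinct code paths already seen, the next new one takes an expected 32/(32-k) runs.
Sum over k = 12,...,31: E = 32/20 + 32/19 + 32/18 + ... + 32/2 + 32/1 = 115.1277.

115.128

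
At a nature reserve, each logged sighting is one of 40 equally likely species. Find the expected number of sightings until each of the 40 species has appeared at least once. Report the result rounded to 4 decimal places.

The wait to go from k to k+1 distinct species is geometric with mean 40/(40-k).
E[T] = 40/40 + 40/39 + 40/38 + ... + 40/2 + 40/1 = 40·H_{40}.
H_{40} = 4.27854, so E[T] = 171.14172.

171.1417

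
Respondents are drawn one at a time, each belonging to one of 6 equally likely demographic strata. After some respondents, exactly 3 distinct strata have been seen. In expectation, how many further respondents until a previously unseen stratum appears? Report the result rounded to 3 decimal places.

2.000

Each respondent yields a new stratum with probability (6-3)/6 = 3/6, so the wait is geometric with mean 6/3.
E = 6/3 = 2.0000.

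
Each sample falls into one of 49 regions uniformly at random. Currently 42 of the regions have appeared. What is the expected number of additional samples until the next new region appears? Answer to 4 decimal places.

The number of samples until the next new region is geometric with success probability 7/49, so its mean is 49/7.
E = 49/7 = 7.00000.

7.0000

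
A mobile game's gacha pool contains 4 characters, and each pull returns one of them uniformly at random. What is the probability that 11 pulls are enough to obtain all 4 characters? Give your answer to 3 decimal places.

0.834

Let A_i be the event that character i is missing after 11 pulls. By inclusion–exclusion on the A_i,
P(all seen) = Σ_{j=0}^{4} (-1)^j C(4,j)((4-j)/4)^11
= 1.0000 - 0.1689 + 0.0029 - 0.0000 + 0.0000
= 0.8340.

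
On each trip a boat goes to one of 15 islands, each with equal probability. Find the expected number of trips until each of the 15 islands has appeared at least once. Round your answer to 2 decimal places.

Split into phases: going from k distinct to k+1 distinct takes on average 15/(15-k) trips.
E[T] = 15/15 + 15/14 + 15/13 + ... + 15/2 + 15/1 = 15·H_{15}.
H_{15} = 3.318, so E[T] = 49.773.

49.77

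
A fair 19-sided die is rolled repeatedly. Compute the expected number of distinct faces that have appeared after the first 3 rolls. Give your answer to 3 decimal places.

For each face, P(seen in 3 rolls) = 1 - (18/19)^3 = 0.1497.
By linearity of expectation, E[distinct seen] = 19·(1 - (18/19)^3) = 2.8449.

2.845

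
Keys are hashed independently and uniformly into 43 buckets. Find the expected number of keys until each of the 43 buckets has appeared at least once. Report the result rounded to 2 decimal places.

187.05

Split into phases: going from k distinct to k+1 distinct takes on average 43/(43-k) keys.
E[T] = 43/43 + 43/42 + 43/41 + ... + 43/2 + 43/1 = 43·H_{43}.
H_{43} = 4.350, so E[T] = 187.050.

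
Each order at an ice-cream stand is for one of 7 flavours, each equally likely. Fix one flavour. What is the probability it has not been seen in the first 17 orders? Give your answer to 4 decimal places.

On each order the fixed flavour fails to appear with probability 6/7.
P(still missing after 17) = (6/7)^17 = 0.07276.

0.0728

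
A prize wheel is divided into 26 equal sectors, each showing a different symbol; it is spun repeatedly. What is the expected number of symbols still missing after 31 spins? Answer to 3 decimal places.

For each symbol, P(unseen after 31) = (25/26)^31 = 0.2965.
By linearity of expectation, E[unseen] = 26·(25/26)^31 = 7.7080.

7.708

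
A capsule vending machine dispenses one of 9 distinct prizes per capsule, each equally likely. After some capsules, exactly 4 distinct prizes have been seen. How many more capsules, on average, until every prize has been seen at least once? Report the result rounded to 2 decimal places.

With k distinct prizes already seen, the next new one takes an expected 9/(9-k) capsules.
Sum over k = 4,...,8: E = 9/5 + 9/4 + 9/3 + 9/2 + 9/1 = 20.550.

20.55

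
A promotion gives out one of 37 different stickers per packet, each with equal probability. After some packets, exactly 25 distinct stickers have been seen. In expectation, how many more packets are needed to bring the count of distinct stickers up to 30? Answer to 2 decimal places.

The wait to go from k to k+1 distinct stickers is geometric with mean 37/(37-k).
Sum over k = 25,...,29: E = 37/12 + 37/11 + 37/10 + 37/9 + 37/8 = 18.883.

18.88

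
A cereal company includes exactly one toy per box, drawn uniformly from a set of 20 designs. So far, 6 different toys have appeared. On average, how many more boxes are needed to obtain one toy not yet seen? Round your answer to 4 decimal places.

Each box yields a new toy with probability (20-6)/20 = 14/20, so the wait is geometric with mean 20/14.
E = 20/14 = 1.42857.

1.4286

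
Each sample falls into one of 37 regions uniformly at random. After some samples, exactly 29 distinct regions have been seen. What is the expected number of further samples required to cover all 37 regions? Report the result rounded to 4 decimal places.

The wait to go from k to k+1 distinct regions is geometric with mean 37/(37-k).
Sum over k = 29,...,36: E = 37/8 + 37/7 + 37/6 + ... + 37/2 + 37/1 = 100.56071.

100.5607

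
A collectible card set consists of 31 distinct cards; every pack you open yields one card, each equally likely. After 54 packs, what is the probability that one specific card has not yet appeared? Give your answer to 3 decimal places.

0.170

Each pack misses the fixed card with probability (31-1)/31 = 30/31, independently.
P(still missing after 54) = (30/31)^54 = 0.1702.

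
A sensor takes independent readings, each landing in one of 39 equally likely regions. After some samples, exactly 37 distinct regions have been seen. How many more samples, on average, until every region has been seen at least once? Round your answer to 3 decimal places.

The wait to go from k to k+1 distinct regions is geometric with mean 39/(39-k).
Sum over k = 37,...,38: E = 39/2 + 39/1 = 58.5000.

58.500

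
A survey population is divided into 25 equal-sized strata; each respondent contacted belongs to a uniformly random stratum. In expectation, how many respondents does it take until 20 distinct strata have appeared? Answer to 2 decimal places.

38.32

With k distinct strata already seen, the next new one arrives after an expected 25/(25-k) respondents.
Sum over k = 0,...,19: E = 25/25 + 25/24 + 25/23 + ... + 25/7 + 25/6 = 38.316.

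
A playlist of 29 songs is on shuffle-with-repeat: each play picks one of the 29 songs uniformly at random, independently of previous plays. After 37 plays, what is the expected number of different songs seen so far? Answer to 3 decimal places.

21.084

For each song, P(seen in 37 plays) = 1 - (28/29)^37 = 0.7270.
By linearity of expectation, E[distinct seen] = 29·(1 - (28/29)^37) = 21.0838.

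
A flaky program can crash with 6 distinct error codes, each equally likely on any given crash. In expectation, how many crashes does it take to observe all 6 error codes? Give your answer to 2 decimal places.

Split into phases: going from k distinct to k+1 distinct takes on average 6/(6-k) crashes.
E[T] = 6/6 + 6/5 + 6/4 + 6/3 + 6/2 + 6/1 = 6·H_{6}.
H_{6} = 2.450, so E[T] = 14.700.

14.70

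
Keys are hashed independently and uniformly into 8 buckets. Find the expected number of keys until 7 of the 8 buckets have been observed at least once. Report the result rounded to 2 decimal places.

With k distinct buckets already seen, the next new one arrives after an expected 8/(8-k) keys.
Sum over k = 0,...,6: E = 8/8 + 8/7 + 8/6 + ... + 8/3 + 8/2 = 13.743.

13.74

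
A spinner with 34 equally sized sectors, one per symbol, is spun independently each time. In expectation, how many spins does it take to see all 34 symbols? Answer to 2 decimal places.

140.02

After k distinct symbols have appeared, the next spin gives a new one with probability (34-k)/34, so the expected wait for the (k+1)-th is 34/(34-k).
E[T] = 34/34 + 34/33 + 34/32 + ... + 34/2 + 34/1 = 34·H_{34}.
H_{34} = 4.118, so E[T] = 140.019.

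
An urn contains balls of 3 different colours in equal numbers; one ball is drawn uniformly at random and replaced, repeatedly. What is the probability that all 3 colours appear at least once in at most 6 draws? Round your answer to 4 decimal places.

0.7407

Let A_i be the event that colour i is missing after 6 draws. By inclusion–exclusion on the A_i,
P(all seen) = Σ_{j=0}^{3} (-1)^j C(3,j)((3-j)/3)^6
= 1.00000 - 0.26337 + 0.00412 - 0.00000
= 0.74074.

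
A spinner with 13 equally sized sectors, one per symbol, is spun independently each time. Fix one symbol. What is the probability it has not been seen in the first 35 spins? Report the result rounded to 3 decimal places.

0.061

Each spin misses the fixed symbol with probability (13-1)/13 = 12/13, independently.
P(still missing after 35) = (12/13)^35 = 0.0607.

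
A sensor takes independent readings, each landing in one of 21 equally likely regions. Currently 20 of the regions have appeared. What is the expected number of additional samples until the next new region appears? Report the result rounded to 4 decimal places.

Each sample yields a new region with probability (21-20)/21 = 1/21, so the wait is geometric with mean 21/1.
E = 21/1 = 21.00000.

21.0000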